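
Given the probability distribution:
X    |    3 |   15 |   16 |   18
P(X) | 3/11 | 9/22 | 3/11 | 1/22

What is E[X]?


E[X] = Σ x·P(X=x)
= (3)×(3/11) + (15)×(9/22) + (16)×(3/11) + (18)×(1/22)
= 267/22

E[X] = 267/22


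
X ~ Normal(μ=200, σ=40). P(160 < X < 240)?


z₁=(160-200)/40=-1.0, z₂=(240-200)/40=1.0
P = Φ(1.0) - Φ(-1.0) = 0.841345 - 0.158655 = 0.682690 ≈ 0.6827

P(160 < X < 240) ≈ 0.6827


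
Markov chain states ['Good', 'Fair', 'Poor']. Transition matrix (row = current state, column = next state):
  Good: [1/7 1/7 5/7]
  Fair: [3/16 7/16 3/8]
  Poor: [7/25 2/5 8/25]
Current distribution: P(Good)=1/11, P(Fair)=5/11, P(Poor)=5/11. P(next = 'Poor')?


P(next=Poor) = Σᵢ P(now=i)×P(i→Poor)
= 1/11×5/7 + 5/11×3/8 + 5/11×8/25
= 5/77 + 15/88 + 8/55 = 1173/3080

P = 1173/3080 ≈ 0.3808


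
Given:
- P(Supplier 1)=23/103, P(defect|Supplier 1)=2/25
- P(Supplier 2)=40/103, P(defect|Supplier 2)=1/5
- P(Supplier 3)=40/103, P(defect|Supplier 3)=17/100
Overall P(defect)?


P(B) = Σ P(B|Aᵢ)×P(Aᵢ)
  2/25×23/103 = 46/2575
  1/5×40/103 = 8/103
  17/100×40/103 = 34/515
Sum = 416/2575

P(defect) = 416/2575 ≈ 16.16%


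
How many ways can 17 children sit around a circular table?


Circular arrangements of 17 distinct objects: fix one position to break rotational symmetry.
(n-1)! = 16! = 20922789888000

20922789888000


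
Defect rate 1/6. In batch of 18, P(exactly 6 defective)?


Binomial: P(X=6) = C(18,6)×p^6×(1-p)^12
= 18564 × 1/46656 × 244140625/2176782336 = 377685546875/8463329722368

P(X=6) = 377685546875/8463329722368 ≈ 4.46%


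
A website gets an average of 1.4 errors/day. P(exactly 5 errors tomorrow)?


Poisson(λ=1.4): P(X=5) = e^(-λ)×λ^k/k!
= e^(-1.4) × 1.4^5 / 5!
≈ 0.2465969639 × 5.37824 / 120 ≈ 0.011052

P(X=5) ≈ 0.011052 ≈ 1.11%


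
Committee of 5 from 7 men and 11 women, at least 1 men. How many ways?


Count by #men:
  1M,4W: C(7,1)×C(11,4)=2310
  2M,3W: C(7,2)×C(11,3)=3465
  3M,2W: C(7,3)×C(11,2)=1925
  4M,1W: C(7,4)×C(11,1)=385
  5M,0W: C(7,5)×C(11,0)=21
Total = 8106

8106


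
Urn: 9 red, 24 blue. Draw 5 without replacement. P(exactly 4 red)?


Hypergeometric: C(9,4)×C(24,1)/C(33,5)
= 126×24/237336 = 126/9889

P(X=4) = 126/9889 ≈ 1.27%


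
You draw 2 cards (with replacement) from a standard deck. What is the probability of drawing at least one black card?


P(not a black card) = 26/52 = 1/2
P(none in 2 draws) = (1/2)^2 = 1/4
P(≥1 black card) = 1 - 1/4 = 3/4

P = 3/4 ≈ 75.00%


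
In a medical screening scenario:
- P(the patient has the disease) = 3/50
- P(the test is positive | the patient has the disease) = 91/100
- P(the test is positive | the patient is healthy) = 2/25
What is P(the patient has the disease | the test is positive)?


Using Bayes' theorem:
P(A|B) = P(B|A)·P(A) / P(B)

P(the test is positive) = 91/100 × 3/50 + 2/25 × 47/50
= 273/5000 + 47/625 = 649/5000

P(the patient has the disease|the test is positive) = (273/5000) / (649/5000) = 273/649

P(the patient has the disease|the test is positive) = 273/649 ≈ 42.06%


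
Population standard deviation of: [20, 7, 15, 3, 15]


Mean = 60/5 = 12
  (20-12)²=64
  (7-12)²=25
  (15-12)²=9
  (3-12)²=81
  (15-12)²=9
Σ(x-μ)² = 188
σ² = 188/5

σ = √(188/5) ≈ 6.1319


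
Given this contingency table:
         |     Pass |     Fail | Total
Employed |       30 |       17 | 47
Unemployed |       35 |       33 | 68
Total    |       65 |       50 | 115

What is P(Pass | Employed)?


P(Pass | Employed) = 30/(30+17) = 30/47

P(Pass|Employed) = 30/47 ≈ 63.83%


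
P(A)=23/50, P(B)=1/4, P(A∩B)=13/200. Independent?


P(A)×P(B) = 23/200
P(A∩B) = 13/200
Not equal → NOT independent

No, not independent


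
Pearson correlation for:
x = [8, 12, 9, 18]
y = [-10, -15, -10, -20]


n=4, Σx=47, Σy=-55, Σxy=-710, Σx²=613, Σy²=825
r = (4×(-710) - 47×(-55))/√((4×613 - 47²)(4×825 - (-55)²))
= -255/√(243×275) = -255/√66825 ≈ -255/258.5053 ≈ -0.9864

r ≈ -0.9864


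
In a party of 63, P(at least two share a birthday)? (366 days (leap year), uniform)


P(all different) = Π(366-i)/366 for i=0..62
= 0.003452
P(match) = 1 - 0.003452 = 0.996548

P ≈ 0.9965 ≈ 99.65%


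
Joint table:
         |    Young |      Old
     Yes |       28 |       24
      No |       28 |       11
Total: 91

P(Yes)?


P(Yes) = (28+24)/91 = 52/91 = 4/7

P(Yes) = 4/7 ≈ 57.14%


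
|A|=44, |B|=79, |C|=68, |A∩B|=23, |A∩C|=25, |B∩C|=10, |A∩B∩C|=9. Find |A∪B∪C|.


|A∪B∪C| = 44+79+68-23-25-10+9 = 142

|A∪B∪C| = 142


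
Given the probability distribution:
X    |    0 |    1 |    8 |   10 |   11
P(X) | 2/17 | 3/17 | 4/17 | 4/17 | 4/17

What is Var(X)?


E[X] = 7
E[X²] = 1143/17
Var(X) = E[X²] - (E[X])² = 1143/17 - 49 = 310/17

Var(X) = 310/17 ≈ 18.2353


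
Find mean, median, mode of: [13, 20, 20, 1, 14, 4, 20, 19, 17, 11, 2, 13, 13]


Sorted: [1, 2, 4, 11, 13, 13, 13, 14, 17, 19, 20, 20, 20]
Mean = 167/13
Median = 13
Freq: {13: 3, 20: 3, 1: 1, 14: 1, 4: 1, 19: 1, 17: 1, 11: 1, 2: 1}
Mode: [13, 20]

Mean=167/13, Median=13, Mode=[13, 20]


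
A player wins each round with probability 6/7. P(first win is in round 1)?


Geometric: P(X=1) = (1-p)^(k-1)×p = (1/7)^0×6/7 = 6/7

P(X=1) = 6/7 ≈ 85.71%


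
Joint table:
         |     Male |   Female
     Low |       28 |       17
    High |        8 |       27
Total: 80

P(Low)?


P(Low) = (28+17)/80 = 45/80 = 9/16

P(Low) = 9/16 ≈ 56.25%


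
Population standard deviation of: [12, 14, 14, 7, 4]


Mean = 51/5
  (12-51/5)²=81/25
  (14-51/5)²=361/25
  (14-51/5)²=361/25
  (7-51/5)²=256/25
  (4-51/5)²=961/25
Σ(x-μ)² = 404/5
σ² = (404/5)/5 = 404/25

σ = √(404/25) ≈ 4.0200


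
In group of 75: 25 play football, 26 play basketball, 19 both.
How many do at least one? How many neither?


|A∪B| = 25+26-19 = 32
Neither = 75-32 = 43

At least one: 32; Neither: 43


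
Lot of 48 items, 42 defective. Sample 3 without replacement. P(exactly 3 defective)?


Hypergeometric: C(42,3)×C(6,0)/C(48,3)
= 11480×1/17296 = 1435/2162

P(X=3) = 1435/2162 ≈ 66.37%


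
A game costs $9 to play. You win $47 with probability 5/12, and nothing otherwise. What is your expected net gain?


E[gain] = (47-9)×5/12 + (-9)×7/12
= 95/6 - 21/4 = 127/12

Expected net gain = $127/12 ≈ $10.58


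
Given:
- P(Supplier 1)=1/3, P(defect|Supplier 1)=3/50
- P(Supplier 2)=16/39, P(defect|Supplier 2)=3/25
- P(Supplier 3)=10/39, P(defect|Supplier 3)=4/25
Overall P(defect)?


P(B) = Σ P(B|Aᵢ)×P(Aᵢ)
  3/50×1/3 = 1/50
  3/25×16/39 = 16/325
  4/25×10/39 = 8/195
Sum = 43/390

P(defect) = 43/390 ≈ 11.03%


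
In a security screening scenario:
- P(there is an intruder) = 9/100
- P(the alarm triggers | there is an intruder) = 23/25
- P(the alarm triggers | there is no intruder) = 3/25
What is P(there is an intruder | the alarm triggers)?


Using Bayes' theorem:
P(A|B) = P(B|A)·P(A) / P(B)

P(the alarm triggers) = 23/25 × 9/100 + 3/25 × 91/100
= 207/2500 + 273/2500 = 24/125

P(there is an intruder|the alarm triggers) = (207/2500) / (24/125) = 69/160

P(there is an intruder|the alarm triggers) = 69/160 ≈ 43.12%


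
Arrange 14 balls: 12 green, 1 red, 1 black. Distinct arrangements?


14!/(12!×1!×1!) = 182

182


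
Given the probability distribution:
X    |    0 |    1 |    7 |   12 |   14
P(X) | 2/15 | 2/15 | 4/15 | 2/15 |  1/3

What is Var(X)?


E[X] = 124/15
E[X²] = 1466/15
Var(X) = E[X²] - (E[X])² = 1466/15 - 15376/225 = 6614/225

Var(X) = 6614/225 ≈ 29.3956


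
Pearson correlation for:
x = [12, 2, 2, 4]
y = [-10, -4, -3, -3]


n=4, Σx=20, Σy=-20, Σxy=-146, Σx²=168, Σy²=134
r = (4×(-146) - 20×(-20))/√((4×168 - 20²)(4×134 - (-20)²))
= -184/√(272×136) = -184/√36992 ≈ -184/192.3330 ≈ -0.9567

r ≈ -0.9567


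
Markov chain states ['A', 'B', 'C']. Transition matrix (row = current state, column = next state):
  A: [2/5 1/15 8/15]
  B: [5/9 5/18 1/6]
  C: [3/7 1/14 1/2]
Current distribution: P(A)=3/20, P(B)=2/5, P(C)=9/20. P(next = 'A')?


P(next=A) = Σᵢ P(now=i)×P(i→A)
= 3/20×2/5 + 2/5×5/9 + 9/20×3/7
= 3/50 + 2/9 + 27/140 = 2993/6300

P = 2993/6300 ≈ 0.4751


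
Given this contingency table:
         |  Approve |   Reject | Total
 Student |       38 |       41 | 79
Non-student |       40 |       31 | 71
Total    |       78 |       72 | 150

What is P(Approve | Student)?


P(Approve | Student) = 38/(38+41) = 38/79

P(Approve|Student) = 38/79 ≈ 48.10%


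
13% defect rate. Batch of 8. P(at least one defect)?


P(all good) = (87/100)^8 = 3282116715437121/10000000000000000
P(≥1 defect) = 6717883284562879/10000000000000000

P = 6717883284562879/10000000000000000 ≈ 67.18%


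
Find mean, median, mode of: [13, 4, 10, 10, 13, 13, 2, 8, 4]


Sorted: [2, 4, 4, 8, 10, 10, 13, 13, 13]
Mean = 77/9
Median = 10
Freq: {13: 3, 4: 2, 10: 2, 2: 1, 8: 1}
Mode: [13]

Mean=77/9, Median=10, Mode=13


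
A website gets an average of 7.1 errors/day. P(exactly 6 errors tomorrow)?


Poisson(λ=7.1): P(X=6) = e^(-λ)×λ^k/k!
= e^(-7.1) × 7.1^6 / 6!
≈ 0.0008251049233 × 128100.283921 / 720 ≈ 0.146800

P(X=6) ≈ 0.146800 ≈ 14.68%


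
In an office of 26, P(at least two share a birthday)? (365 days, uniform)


P(all different) = Π(365-i)/365 for i=0..25
= 0.401759
P(match) = 1 - 0.401759 = 0.598241

P ≈ 0.5982 ≈ 59.82%


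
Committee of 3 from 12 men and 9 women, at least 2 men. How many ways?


Count by #men:
  2M,1W: C(12,2)×C(9,1)=594
  3M,0W: C(12,3)×C(9,0)=220
Total = 814

814


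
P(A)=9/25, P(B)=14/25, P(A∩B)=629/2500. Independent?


P(A)×P(B) = 126/625
P(A∩B) = 629/2500
Not equal → NOT independent

No, not independent


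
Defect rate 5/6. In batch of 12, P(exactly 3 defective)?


Binomial: P(X=3) = C(12,3)×p^3×(1-p)^9
= 220 × 125/216 × 1/10077696 = 6875/544195584

P(X=3) = 6875/544195584 ≈ 0.00%


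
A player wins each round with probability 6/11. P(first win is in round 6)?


Geometric: P(X=6) = (1-p)^(k-1)×p = (5/11)^5×6/11 = 18750/1771561

P(X=6) = 18750/1771561 ≈ 1.06%


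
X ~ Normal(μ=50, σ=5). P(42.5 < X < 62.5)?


z₁=(42.5-50)/5=-1.5, z₂=(62.5-50)/5=2.5
P = Φ(2.5) - Φ(-1.5) = 0.993790 - 0.066807 = 0.926983 ≈ 0.9270

P(42.5 < X < 62.5) ≈ 0.9270


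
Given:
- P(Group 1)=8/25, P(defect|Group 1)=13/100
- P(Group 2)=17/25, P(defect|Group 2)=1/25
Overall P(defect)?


P(B) = Σ P(B|Aᵢ)×P(Aᵢ)
  13/100×8/25 = 26/625
  1/25×17/25 = 17/625
Sum = 43/625

P(defect) = 43/625 ≈ 6.88%


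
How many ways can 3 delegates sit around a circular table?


Circular arrangements of 3 distinct objects: fix one position to break rotational symmetry.
(n-1)! = 2! = 2

2


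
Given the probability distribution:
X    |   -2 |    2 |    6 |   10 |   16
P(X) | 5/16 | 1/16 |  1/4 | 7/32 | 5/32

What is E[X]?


E[X] = Σ x·P(X=x)
= (-2)×(5/16) + (2)×(1/16) + (6)×(1/4) + (10)×(7/32) + (16)×(5/32)
= 91/16

E[X] = 91/16


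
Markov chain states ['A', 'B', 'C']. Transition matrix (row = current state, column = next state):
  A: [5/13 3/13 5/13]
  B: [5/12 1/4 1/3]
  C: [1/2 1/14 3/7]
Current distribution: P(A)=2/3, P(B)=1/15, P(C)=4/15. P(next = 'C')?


P(next=C) = Σᵢ P(now=i)×P(i→C)
= 2/3×5/13 + 1/15×1/3 + 4/15×3/7
= 10/39 + 1/45 + 4/35 = 1609/4095

P = 1609/4095 ≈ 0.3929


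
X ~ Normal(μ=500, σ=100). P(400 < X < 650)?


z₁=(400-500)/100=-1.0, z₂=(650-500)/100=1.5
P = Φ(1.5) - Φ(-1.0) = 0.933193 - 0.158655 = 0.774538 ≈ 0.7745

P(400 < X < 650) ≈ 0.7745


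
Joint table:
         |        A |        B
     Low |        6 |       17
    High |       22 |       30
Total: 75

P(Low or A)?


P(Low∨A) = P(Low) + P(A) - P(Low∧A)
= (23 + 28 - 6)/75 = 45/75 = 3/5

P = 3/5 ≈ 60.00%


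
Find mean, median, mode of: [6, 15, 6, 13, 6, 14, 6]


Sorted: [6, 6, 6, 6, 13, 14, 15]
Mean = 66/7
Median = 6
Freq: {6: 4, 15: 1, 13: 1, 14: 1}
Mode: [6]

Mean=66/7, Median=6, Mode=6


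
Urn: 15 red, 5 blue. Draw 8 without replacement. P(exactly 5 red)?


Hypergeometric: C(15,5)×C(5,3)/C(20,8)
= 3003×10/125970 = 77/323

P(X=5) = 77/323 ≈ 23.84%


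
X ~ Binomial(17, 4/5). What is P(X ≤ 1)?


P(X ≤ 1) = Σ P(X=i) for i=0..1
P(X=0) = 1/762939453125
P(X=1) = 68/762939453125
Sum = 69/762939453125

P(X ≤ 1) = 69/762939453125 ≈ 0.00%


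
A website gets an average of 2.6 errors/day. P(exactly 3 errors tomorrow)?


Poisson(λ=2.6): P(X=3) = e^(-λ)×λ^k/k!
= e^(-2.6) × 2.6^3 / 3!
≈ 0.07427357821 × 17.576 / 6 ≈ 0.217572

P(X=3) ≈ 0.217572 ≈ 21.76%


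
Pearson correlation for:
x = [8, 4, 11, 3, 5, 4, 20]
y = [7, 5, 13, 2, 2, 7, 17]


n=7, Σx=55, Σy=53, Σxy=603, Σx²=651, Σy²=589
r = (7×603 - 55×53)/√((7×651 - 55²)(7×589 - 53²))
= 1306/√(1532×1314) = 1306/√2013048 ≈ 1306/1418.8192 ≈ 0.9205

r ≈ 0.9205


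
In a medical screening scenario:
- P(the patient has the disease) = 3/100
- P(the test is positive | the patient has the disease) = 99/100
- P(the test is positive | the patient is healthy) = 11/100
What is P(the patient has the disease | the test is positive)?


Using Bayes' theorem:
P(A|B) = P(B|A)·P(A) / P(B)

P(the test is positive) = 99/100 × 3/100 + 11/100 × 97/100
= 297/10000 + 1067/10000 = 341/2500

P(the patient has the disease|the test is positive) = (297/10000) / (341/2500) = 27/124

P(the patient has the disease|the test is positive) = 27/124 ≈ 21.77%


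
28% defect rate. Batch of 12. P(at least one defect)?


P(all good) = (18/25)^12 = 1156831381426176/59604644775390625
P(≥1 defect) = 58447813393964449/59604644775390625

P = 58447813393964449/59604644775390625 ≈ 98.06%


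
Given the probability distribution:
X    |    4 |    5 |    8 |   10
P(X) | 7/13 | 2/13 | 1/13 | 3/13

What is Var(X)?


E[X] = 76/13
E[X²] = 526/13
Var(X) = E[X²] - (E[X])² = 526/13 - 5776/169 = 1062/169

Var(X) = 1062/169 ≈ 6.2840


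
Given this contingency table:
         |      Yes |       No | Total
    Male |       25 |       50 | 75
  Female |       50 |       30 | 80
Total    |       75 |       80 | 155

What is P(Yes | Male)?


P(Yes | Male) = 25/(25+50) = 25/75 = 1/3

P(Yes|Male) = 1/3 ≈ 33.33%


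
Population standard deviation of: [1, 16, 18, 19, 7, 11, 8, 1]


Mean = 81/8
  (1-81/8)²=5329/64
  (16-81/8)²=2209/64
  (18-81/8)²=3969/64
  (19-81/8)²=5041/64
  (7-81/8)²=625/64
  (11-81/8)²=49/64
  (8-81/8)²=289/64
  (1-81/8)²=5329/64
Σ(x-μ)² = 2855/8
σ² = (2855/8)/8 = 2855/64

σ = √(2855/64) ≈ 6.6790


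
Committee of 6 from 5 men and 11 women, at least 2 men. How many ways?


Count by #men:
  2M,4W: C(5,2)×C(11,4)=3300
  3M,3W: C(5,3)×C(11,3)=1650
  4M,2W: C(5,4)×C(11,2)=275
  5M,1W: C(5,5)×C(11,1)=11
Total = 5236

5236


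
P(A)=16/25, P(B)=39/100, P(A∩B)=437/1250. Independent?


P(A)×P(B) = 156/625
P(A∩B) = 437/1250
Not equal → NOT independent

No, not independent


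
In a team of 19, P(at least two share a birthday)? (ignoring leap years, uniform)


P(all different) = Π(365-i)/365 for i=0..18
= 0.620881
P(match) = 1 - 0.620881 = 0.379119

P ≈ 0.3791 ≈ 37.91%


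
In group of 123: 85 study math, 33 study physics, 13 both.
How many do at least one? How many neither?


|A∪B| = 85+33-13 = 105
Neither = 123-105 = 18

At least one: 105; Neither: 18


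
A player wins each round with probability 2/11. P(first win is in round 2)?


Geometric: P(X=2) = (1-p)^(k-1)×p = (9/11)^1×2/11 = 18/121

P(X=2) = 18/121 ≈ 14.88%


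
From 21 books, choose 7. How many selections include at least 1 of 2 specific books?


Complement: C(21,7) - C(19,7) = 116280 - 50388 = 65892

65892


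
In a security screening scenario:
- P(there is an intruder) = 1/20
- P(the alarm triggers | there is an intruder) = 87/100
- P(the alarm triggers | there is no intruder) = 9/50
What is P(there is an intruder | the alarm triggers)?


Using Bayes' theorem:
P(A|B) = P(B|A)·P(A) / P(B)

P(the alarm triggers) = 87/100 × 1/20 + 9/50 × 19/20
= 87/2000 + 171/1000 = 429/2000

P(there is an intruder|the alarm triggers) = (87/2000) / (429/2000) = 29/143

P(there is an intruder|the alarm triggers) = 29/143 ≈ 20.28%


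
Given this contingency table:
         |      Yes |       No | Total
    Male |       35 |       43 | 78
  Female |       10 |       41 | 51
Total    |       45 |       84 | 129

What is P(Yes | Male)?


P(Yes | Male) = 35/(35+43) = 35/78

P(Yes|Male) = 35/78 ≈ 44.87%


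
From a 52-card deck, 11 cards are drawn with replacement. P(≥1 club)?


P(not a club) = 39/52 = 3/4
P(none in 11 draws) = (3/4)^11 = 177147/4194304
P(≥1 club) = 1 - 177147/4194304 = 4017157/4194304

P = 4017157/4194304 ≈ 95.78%


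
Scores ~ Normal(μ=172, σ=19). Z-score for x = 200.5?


z = (x - μ)/σ = (200.5 - 172)/19 = 1.5

z = 1.5


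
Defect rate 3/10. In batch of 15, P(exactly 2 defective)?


Binomial: P(X=2) = C(15,2)×p^2×(1-p)^13
= 105 × 9/100 × 96889010407/10000000000000 = 18312022966923/200000000000000

P(X=2) = 18312022966923/200000000000000 ≈ 9.16%


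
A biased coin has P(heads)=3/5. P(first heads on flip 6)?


Geometric: P(X=6) = (1-p)^(k-1)×p = (2/5)^5×3/5 = 96/15625

P(X=6) = 96/15625 ≈ 0.61%


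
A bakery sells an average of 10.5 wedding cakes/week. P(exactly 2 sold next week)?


Poisson(λ=10.5): P(X=2) = e^(-λ)×λ^k/k!
= e^(-10.5) × 10.5^2 / 2!
≈ 2.753644935e-05 × 110.25 / 2 ≈ 0.001518

P(X=2) ≈ 0.001518 ≈ 0.15%


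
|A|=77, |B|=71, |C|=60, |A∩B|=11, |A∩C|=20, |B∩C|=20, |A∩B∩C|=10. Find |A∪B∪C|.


|A∪B∪C| = 77+71+60-11-20-20+10 = 167

|A∪B∪C| = 167


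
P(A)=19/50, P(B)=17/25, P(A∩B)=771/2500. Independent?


P(A)×P(B) = 323/1250
P(A∩B) = 771/2500
Not equal → NOT independent

No, not independent


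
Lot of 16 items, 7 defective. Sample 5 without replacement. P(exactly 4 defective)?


Hypergeometric: C(7,4)×C(9,1)/C(16,5)
= 35×9/4368 = 15/208

P(X=4) = 15/208 ≈ 7.21%


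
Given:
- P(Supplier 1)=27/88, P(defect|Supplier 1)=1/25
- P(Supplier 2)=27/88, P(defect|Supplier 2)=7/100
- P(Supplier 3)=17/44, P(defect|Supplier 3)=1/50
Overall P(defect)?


P(B) = Σ P(B|Aᵢ)×P(Aᵢ)
  1/25×27/88 = 27/2200
  7/100×27/88 = 189/8800
  1/50×17/44 = 17/2200
Sum = 73/1760

P(defect) = 73/1760 ≈ 4.15%


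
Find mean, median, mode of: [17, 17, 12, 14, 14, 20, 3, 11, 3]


Sorted: [3, 3, 11, 12, 14, 14, 17, 17, 20]
Mean = 111/9 = 37/3
Median = 14
Freq: {17: 2, 12: 1, 14: 2, 20: 1, 3: 2, 11: 1}
Mode: [3, 14, 17]

Mean=37/3, Median=14, Mode=[3, 14, 17]


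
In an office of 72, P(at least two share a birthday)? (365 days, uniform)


P(all different) = Π(365-i)/365 for i=0..71
= 0.000547
P(match) = 1 - 0.000547 = 0.999453

P ≈ 0.9995 ≈ 99.95%


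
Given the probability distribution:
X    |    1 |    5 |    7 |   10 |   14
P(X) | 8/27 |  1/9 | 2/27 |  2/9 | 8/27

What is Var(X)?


E[X] = 209/27
E[X²] = 87
Var(X) = E[X²] - (E[X])² = 87 - 43681/729 = 19742/729

Var(X) = 19742/729 ≈ 27.0809


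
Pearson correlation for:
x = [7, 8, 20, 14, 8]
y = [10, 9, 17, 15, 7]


n=5, Σx=57, Σy=58, Σxy=748, Σx²=773, Σy²=744
r = (5×748 - 57×58)/√((5×773 - 57²)(5×744 - 58²))
= 434/√(616×356) = 434/√219296 ≈ 434/468.2905 ≈ 0.9268

r ≈ 0.9268


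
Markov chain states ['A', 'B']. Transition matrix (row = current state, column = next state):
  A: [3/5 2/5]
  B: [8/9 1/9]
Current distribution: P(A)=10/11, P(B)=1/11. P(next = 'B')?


P(next=B) = Σᵢ P(now=i)×P(i→B)
= 10/11×2/5 + 1/11×1/9
= 4/11 + 1/99 = 37/99

P = 37/99 ≈ 0.3737


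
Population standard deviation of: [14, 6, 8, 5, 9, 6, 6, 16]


Mean = 70/8 = 35/4
  (14-35/4)²=441/16
  (6-35/4)²=121/16
  (8-35/4)²=9/16
  (5-35/4)²=225/16
  (9-35/4)²=1/16
  (6-35/4)²=121/16
  (6-35/4)²=121/16
  (16-35/4)²=841/16
Σ(x-μ)² = 235/2
σ² = (235/2)/8 = 235/16

σ = √(235/16) ≈ 3.8324


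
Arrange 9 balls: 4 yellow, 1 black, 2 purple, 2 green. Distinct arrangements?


9!/(4!×1!×2!×2!) = 3780

3780


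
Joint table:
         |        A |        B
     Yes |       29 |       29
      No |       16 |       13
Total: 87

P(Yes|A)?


P(Yes|A) = 29/(29+16) = 29/45

P = 29/45 ≈ 64.44%


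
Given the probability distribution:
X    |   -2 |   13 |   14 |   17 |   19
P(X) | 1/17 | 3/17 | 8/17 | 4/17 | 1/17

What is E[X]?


E[X] = Σ x·P(X=x)
= (-2)×(1/17) + (13)×(3/17) + (14)×(8/17) + (17)×(4/17) + (19)×(1/17)
= 236/17

E[X] = 236/17


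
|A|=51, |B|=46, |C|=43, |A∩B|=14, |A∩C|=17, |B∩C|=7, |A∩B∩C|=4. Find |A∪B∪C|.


|A∪B∪C| = 51+46+43-14-17-7+4 = 106

|A∪B∪C| = 106


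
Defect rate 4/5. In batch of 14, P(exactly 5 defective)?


Binomial: P(X=5) = C(14,5)×p^5×(1-p)^9
= 2002 × 1024/3125 × 1/1953125 = 2050048/6103515625

P(X=5) = 2050048/6103515625 ≈ 0.03%


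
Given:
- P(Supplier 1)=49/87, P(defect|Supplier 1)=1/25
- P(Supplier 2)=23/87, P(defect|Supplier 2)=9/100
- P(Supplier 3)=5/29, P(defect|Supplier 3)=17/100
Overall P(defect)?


P(B) = Σ P(B|Aᵢ)×P(Aᵢ)
  1/25×49/87 = 49/2175
  9/100×23/87 = 69/2900
  17/100×5/29 = 17/580
Sum = 329/4350

P(defect) = 329/4350 ≈ 7.56%


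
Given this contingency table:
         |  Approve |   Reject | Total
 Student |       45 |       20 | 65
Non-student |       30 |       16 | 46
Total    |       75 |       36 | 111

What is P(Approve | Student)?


P(Approve | Student) = 45/(45+20) = 45/65 = 9/13

P(Approve|Student) = 9/13 ≈ 69.23%


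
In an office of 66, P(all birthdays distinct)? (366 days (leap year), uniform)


P(all different) = Π(366-i)/366 for i=0..65
= (366/366)×(365/366)×...×(301/366)
= 0.001939

P ≈ 0.0019 ≈ 0.19%


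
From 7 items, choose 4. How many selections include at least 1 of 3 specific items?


Complement: C(7,4) - C(4,4) = 35 - 1 = 34

34


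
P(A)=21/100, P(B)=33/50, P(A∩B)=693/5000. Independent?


P(A)×P(B) = 693/5000
P(A∩B) = 693/5000
Equal ✓ → Independent

Yes, independent


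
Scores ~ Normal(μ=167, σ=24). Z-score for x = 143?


z = (x - μ)/σ = (143 - 167)/24 = -1.0

z = -1.0


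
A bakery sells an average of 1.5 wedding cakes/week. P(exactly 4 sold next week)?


Poisson(λ=1.5): P(X=4) = e^(-λ)×λ^k/k!
= e^(-1.5) × 1.5^4 / 4!
≈ 0.2231301601 × 5.0625 / 24 ≈ 0.047067

P(X=4) ≈ 0.047067 ≈ 4.71%


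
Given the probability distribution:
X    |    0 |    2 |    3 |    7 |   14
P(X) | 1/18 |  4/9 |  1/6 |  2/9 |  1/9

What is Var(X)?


E[X] = 9/2
E[X²] = 647/18
Var(X) = E[X²] - (E[X])² = 647/18 - 81/4 = 565/36

Var(X) = 565/36 ≈ 15.6944


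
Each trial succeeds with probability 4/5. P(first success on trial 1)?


Geometric: P(X=1) = (1-p)^(k-1)×p = (1/5)^0×4/5 = 4/5

P(X=1) = 4/5 ≈ 80.00%


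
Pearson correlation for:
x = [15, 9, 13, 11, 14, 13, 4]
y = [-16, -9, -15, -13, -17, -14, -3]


n=7, Σx=79, Σy=-87, Σxy=-1091, Σx²=977, Σy²=1225
r = (7×(-1091) - 79×(-87))/√((7×977 - 79²)(7×1225 - (-87)²))
= -764/√(598×1006) = -764/√601588 ≈ -764/775.6210 ≈ -0.9850

r ≈ -0.9850


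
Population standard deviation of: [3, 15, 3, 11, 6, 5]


Mean = 43/6
  (3-43/6)²=625/36
  (15-43/6)²=2209/36
  (3-43/6)²=625/36
  (11-43/6)²=529/36
  (6-43/6)²=49/36
  (5-43/6)²=169/36
Σ(x-μ)² = 701/6
σ² = (701/6)/6 = 701/36

σ = √(701/36) ≈ 4.4127


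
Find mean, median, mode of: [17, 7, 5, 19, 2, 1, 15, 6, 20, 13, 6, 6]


Sorted: [1, 2, 5, 6, 6, 6, 7, 13, 15, 17, 19, 20]
Mean = 117/12 = 39/4
Median = 13/2
Freq: {17: 1, 7: 1, 5: 1, 19: 1, 2: 1, 1: 1, 15: 1, 6: 3, 20: 1, 13: 1}
Mode: [6]

Mean=39/4, Median=13/2, Mode=6


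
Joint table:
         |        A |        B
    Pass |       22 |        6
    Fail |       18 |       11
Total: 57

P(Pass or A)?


P(Pass∨A) = P(Pass) + P(A) - P(Pass∧A)
= (28 + 40 - 22)/57 = 46/57

P = 46/57 ≈ 80.70%


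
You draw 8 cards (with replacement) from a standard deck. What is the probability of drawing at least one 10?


P(not a 10) = 48/52 = 12/13
P(none in 8 draws) = (12/13)^8 = 429981696/815730721
P(≥1 10) = 1 - 429981696/815730721 = 385749025/815730721

P = 385749025/815730721 ≈ 47.29%


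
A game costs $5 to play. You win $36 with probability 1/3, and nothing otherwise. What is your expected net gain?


E[gain] = (36-5)×1/3 + (-5)×2/3
= 31/3 - 10/3 = 7

Expected net gain = $7 ≈ $7.00


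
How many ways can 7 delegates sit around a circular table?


Circular arrangements of 7 distinct objects: fix one position to break rotational symmetry.
(n-1)! = 6! = 720

720


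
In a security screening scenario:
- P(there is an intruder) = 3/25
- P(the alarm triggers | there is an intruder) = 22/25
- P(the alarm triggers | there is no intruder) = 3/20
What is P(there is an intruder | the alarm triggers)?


Using Bayes' theorem:
P(A|B) = P(B|A)·P(A) / P(B)

P(the alarm triggers) = 22/25 × 3/25 + 3/20 × 22/25
= 66/625 + 33/250 = 297/1250

P(there is an intruder|the alarm triggers) = (66/625) / (297/1250) = 4/9

P(there is an intruder|the alarm triggers) = 4/9 ≈ 44.44%


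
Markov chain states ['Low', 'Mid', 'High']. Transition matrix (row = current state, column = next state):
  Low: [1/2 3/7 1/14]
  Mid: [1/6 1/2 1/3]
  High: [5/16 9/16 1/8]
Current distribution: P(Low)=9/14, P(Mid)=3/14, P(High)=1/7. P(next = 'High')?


P(next=High) = Σᵢ P(now=i)×P(i→High)
= 9/14×1/14 + 3/14×1/3 + 1/7×1/8
= 9/196 + 1/14 + 1/56 = 53/392

P = 53/392 ≈ 0.1352


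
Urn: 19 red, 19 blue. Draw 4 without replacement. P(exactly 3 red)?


Hypergeometric: C(19,3)×C(19,1)/C(38,4)
= 969×19/73815 = 323/1295

P(X=3) = 323/1295 ≈ 24.94%


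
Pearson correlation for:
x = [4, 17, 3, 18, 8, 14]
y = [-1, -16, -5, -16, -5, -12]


n=6, Σx=64, Σy=-55, Σxy=-787, Σx²=898, Σy²=707
r = (6×(-787) - 64×(-55))/√((6×898 - 64²)(6×707 - (-55)²))
= -1202/√(1292×1217) = -1202/√1572364 ≈ -1202/1253.9394 ≈ -0.9586

r ≈ -0.9586


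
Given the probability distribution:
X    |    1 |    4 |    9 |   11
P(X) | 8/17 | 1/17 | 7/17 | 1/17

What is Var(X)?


E[X] = 86/17
E[X²] = 712/17
Var(X) = E[X²] - (E[X])² = 712/17 - 7396/289 = 4708/289

Var(X) = 4708/289 ≈ 16.2907


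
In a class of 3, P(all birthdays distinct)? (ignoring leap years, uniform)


P(all different) = Π(365-i)/365 for i=0..2
= (365/365)×(364/365)×...×(363/365)
= 0.991796

P ≈ 0.9918 ≈ 99.18%


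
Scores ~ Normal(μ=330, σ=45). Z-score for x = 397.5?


z = (x - μ)/σ = (397.5 - 330)/45 = 1.5

z = 1.5


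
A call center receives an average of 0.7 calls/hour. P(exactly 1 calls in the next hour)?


Poisson(λ=0.7): P(X=1) = e^(-λ)×λ^k/k!
= e^(-0.7) × 0.7^1 / 1!
≈ 0.4965853038 × 0.7 / 1 ≈ 0.347610

P(X=1) ≈ 0.347610 ≈ 34.76%


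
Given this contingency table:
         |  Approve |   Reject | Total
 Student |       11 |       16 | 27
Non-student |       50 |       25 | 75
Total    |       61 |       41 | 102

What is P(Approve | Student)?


P(Approve | Student) = 11/(11+16) = 11/27

P(Approve|Student) = 11/27 ≈ 40.74%


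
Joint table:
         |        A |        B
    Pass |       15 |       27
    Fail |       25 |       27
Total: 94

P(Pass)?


P(Pass) = (15+27)/94 = 42/94 = 21/47

P(Pass) = 21/47 ≈ 44.68%


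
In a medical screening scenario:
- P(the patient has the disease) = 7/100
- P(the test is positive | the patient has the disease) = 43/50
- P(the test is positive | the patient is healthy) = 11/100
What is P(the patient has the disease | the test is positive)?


Using Bayes' theorem:
P(A|B) = P(B|A)·P(A) / P(B)

P(the test is positive) = 43/50 × 7/100 + 11/100 × 93/100
= 301/5000 + 1023/10000 = 13/80

P(the patient has the disease|the test is positive) = (301/5000) / (13/80) = 602/1625

P(the patient has the disease|the test is positive) = 602/1625 ≈ 37.05%


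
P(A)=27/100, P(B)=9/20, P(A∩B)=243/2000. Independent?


P(A)×P(B) = 243/2000
P(A∩B) = 243/2000
Equal ✓ → Independent

Yes, independent


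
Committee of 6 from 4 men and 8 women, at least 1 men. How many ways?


Count by #men:
  1M,5W: C(4,1)×C(8,5)=224
  2M,4W: C(4,2)×C(8,4)=420
  3M,3W: C(4,3)×C(8,3)=224
  4M,2W: C(4,4)×C(8,2)=28
Total = 896

896


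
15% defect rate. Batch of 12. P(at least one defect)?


P(all good) = (17/20)^12 = 582622237229761/4096000000000000
P(≥1 defect) = 3513377762770239/4096000000000000

P = 3513377762770239/4096000000000000 ≈ 85.78%


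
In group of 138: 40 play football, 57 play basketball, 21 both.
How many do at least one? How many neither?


|A∪B| = 40+57-21 = 76
Neither = 138-76 = 62

At least one: 76; Neither: 62


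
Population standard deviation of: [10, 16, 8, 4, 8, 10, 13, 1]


Mean = 70/8 = 35/4
  (10-35/4)²=25/16
  (16-35/4)²=841/16
  (8-35/4)²=9/16
  (4-35/4)²=361/16
  (8-35/4)²=9/16
  (10-35/4)²=25/16
  (13-35/4)²=289/16
  (1-35/4)²=961/16
Σ(x-μ)² = 315/2
σ² = (315/2)/8 = 315/16

σ = √(315/16) ≈ 4.4371


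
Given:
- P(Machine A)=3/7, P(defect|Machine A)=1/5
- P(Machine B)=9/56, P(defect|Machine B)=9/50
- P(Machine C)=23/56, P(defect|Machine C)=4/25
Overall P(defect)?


P(B) = Σ P(B|Aᵢ)×P(Aᵢ)
  1/5×3/7 = 3/35
  9/50×9/56 = 81/2800
  4/25×23/56 = 23/350
Sum = 101/560

P(defect) = 101/560 ≈ 18.04%


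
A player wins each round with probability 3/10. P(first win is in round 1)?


Geometric: P(X=1) = (1-p)^(k-1)×p = (7/10)^0×3/10 = 3/10

P(X=1) = 3/10 ≈ 30.00%


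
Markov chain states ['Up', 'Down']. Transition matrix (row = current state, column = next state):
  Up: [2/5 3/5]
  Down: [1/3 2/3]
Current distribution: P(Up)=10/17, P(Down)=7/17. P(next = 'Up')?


P(next=Up) = Σᵢ P(now=i)×P(i→Up)
= 10/17×2/5 + 7/17×1/3
= 4/17 + 7/51 = 19/51

P = 19/51 ≈ 0.3725


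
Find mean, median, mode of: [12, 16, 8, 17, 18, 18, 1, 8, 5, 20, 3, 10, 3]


Sorted: [1, 3, 3, 5, 8, 8, 10, 12, 16, 17, 18, 18, 20]
Mean = 139/13
Median = 10
Freq: {12: 1, 16: 1, 8: 2, 17: 1, 18: 2, 1: 1, 5: 1, 20: 1, 3: 2, 10: 1}
Mode: [3, 8, 18]

Mean=139/13, Median=10, Mode=[3, 8, 18]


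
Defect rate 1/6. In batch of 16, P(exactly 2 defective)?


Binomial: P(X=2) = C(16,2)×p^2×(1-p)^14
= 120 × 1/36 × 6103515625/78364164096 = 30517578125/117546246144

P(X=2) = 30517578125/117546246144 ≈ 25.96%


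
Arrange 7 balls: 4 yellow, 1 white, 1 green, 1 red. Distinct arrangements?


7!/(4!×1!×1!×1!) = 210

210


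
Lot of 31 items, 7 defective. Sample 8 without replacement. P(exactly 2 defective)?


Hypergeometric: C(7,2)×C(24,6)/C(31,8)
= 21×134596/7888725 = 942172/2629575

P(X=2) = 942172/2629575 ≈ 35.83%


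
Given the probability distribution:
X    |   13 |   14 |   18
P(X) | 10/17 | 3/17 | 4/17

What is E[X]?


E[X] = Σ x·P(X=x)
= (13)×(10/17) + (14)×(3/17) + (18)×(4/17)
= 244/17

E[X] = 244/17


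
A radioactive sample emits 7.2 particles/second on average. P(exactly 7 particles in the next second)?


Poisson(λ=7.2): P(X=7) = e^(-λ)×λ^k/k!
= e^(-7.2) × 7.2^7 / 7!
≈ 0.0007465858084 × 1003061.30043 / 5040 ≈ 0.148586

P(X=7) ≈ 0.148586 ≈ 14.86%


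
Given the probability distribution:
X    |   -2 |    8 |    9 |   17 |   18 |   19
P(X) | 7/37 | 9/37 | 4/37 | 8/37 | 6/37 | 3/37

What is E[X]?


E[X] = Σ x·P(X=x)
= (-2)×(7/37) + (8)×(9/37) + (9)×(4/37) + (17)×(8/37) + (18)×(6/37) + (19)×(3/37)
= 395/37

E[X] = 395/37


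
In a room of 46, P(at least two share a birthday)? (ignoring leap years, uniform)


P(all different) = Π(365-i)/365 for i=0..45
= 0.051747
P(match) = 1 - 0.051747 = 0.948253

P ≈ 0.9483 ≈ 94.83%


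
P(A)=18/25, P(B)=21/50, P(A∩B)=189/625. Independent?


P(A)×P(B) = 189/625
P(A∩B) = 189/625
Equal ✓ → Independent

Yes, independent


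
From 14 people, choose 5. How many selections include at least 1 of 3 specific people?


Complement: C(14,5) - C(11,5) = 2002 - 462 = 1540

1540


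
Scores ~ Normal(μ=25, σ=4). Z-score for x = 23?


z = (x - μ)/σ = (23 - 25)/4 = -0.5

z = -0.5


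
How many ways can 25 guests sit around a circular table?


Circular arrangements of 25 distinct objects: fix one position to break rotational symmetry.
(n-1)! = 24! = 620448401733239439360000

620448401733239439360000


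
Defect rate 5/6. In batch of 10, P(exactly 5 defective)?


Binomial: P(X=5) = C(10,5)×p^5×(1-p)^5
= 252 × 3125/7776 × 1/7776 = 21875/1679616

P(X=5) = 21875/1679616 ≈ 1.30%


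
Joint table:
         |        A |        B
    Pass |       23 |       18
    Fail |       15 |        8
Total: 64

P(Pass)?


P(Pass) = (23+18)/64 = 41/64

P(Pass) = 41/64 ≈ 64.06%


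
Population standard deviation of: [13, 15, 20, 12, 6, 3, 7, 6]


Mean = 82/8 = 41/4
  (13-41/4)²=121/16
  (15-41/4)²=361/16
  (20-41/4)²=1521/16
  (12-41/4)²=49/16
  (6-41/4)²=289/16
  (3-41/4)²=841/16
  (7-41/4)²=169/16
  (6-41/4)²=289/16
Σ(x-μ)² = 455/2
σ² = (455/2)/8 = 455/16

σ = √(455/16) ≈ 5.3327


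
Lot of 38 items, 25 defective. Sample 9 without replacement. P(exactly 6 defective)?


Hypergeometric: C(25,6)×C(13,3)/C(38,9)
= 177100×286/163011640 = 115115/370481

P(X=6) = 115115/370481 ≈ 31.07%


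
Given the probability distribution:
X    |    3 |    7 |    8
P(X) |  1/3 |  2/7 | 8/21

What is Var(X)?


E[X] = 127/21
E[X²] = 869/21
Var(X) = E[X²] - (E[X])² = 869/21 - 16129/441 = 2120/441

Var(X) = 2120/441 ≈ 4.8073


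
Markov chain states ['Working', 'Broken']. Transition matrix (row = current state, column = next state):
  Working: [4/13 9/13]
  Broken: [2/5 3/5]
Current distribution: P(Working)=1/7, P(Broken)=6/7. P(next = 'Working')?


P(next=Working) = Σᵢ P(now=i)×P(i→Working)
= 1/7×4/13 + 6/7×2/5
= 4/91 + 12/35 = 176/455

P = 176/455 ≈ 0.3868


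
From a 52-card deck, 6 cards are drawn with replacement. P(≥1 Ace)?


P(not a Ace) = 48/52 = 12/13
P(none in 6 draws) = (12/13)^6 = 2985984/4826809
P(≥1 Ace) = 1 - 2985984/4826809 = 1840825/4826809

P = 1840825/4826809 ≈ 38.14%


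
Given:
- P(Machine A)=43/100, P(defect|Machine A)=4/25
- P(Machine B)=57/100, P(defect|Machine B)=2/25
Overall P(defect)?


P(B) = Σ P(B|Aᵢ)×P(Aᵢ)
  4/25×43/100 = 43/625
  2/25×57/100 = 57/1250
Sum = 143/1250

P(defect) = 143/1250 ≈ 11.44%


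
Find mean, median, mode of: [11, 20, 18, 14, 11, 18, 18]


Sorted: [11, 11, 14, 18, 18, 18, 20]
Mean = 110/7
Median = 18
Freq: {11: 2, 20: 1, 18: 3, 14: 1}
Mode: [18]

Mean=110/7, Median=18, Mode=18


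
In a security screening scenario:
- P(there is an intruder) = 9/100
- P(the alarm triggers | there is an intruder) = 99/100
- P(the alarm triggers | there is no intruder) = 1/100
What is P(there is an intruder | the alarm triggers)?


Using Bayes' theorem:
P(A|B) = P(B|A)·P(A) / P(B)

P(the alarm triggers) = 99/100 × 9/100 + 1/100 × 91/100
= 891/10000 + 91/10000 = 491/5000

P(there is an intruder|the alarm triggers) = (891/10000) / (491/5000) = 891/982

P(there is an intruder|the alarm triggers) = 891/982 ≈ 90.73%


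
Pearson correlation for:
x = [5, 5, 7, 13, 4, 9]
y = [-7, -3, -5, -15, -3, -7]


n=6, Σx=43, Σy=-40, Σxy=-355, Σx²=365, Σy²=366
r = (6×(-355) - 43×(-40))/√((6×365 - 43²)(6×366 - (-40)²))
= -410/√(341×596) = -410/√203236 ≈ -410/450.8170 ≈ -0.9095

r ≈ -0.9095


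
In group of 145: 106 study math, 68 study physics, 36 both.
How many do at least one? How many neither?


|A∪B| = 106+68-36 = 138
Neither = 145-138 = 7

At least one: 138; Neither: 7


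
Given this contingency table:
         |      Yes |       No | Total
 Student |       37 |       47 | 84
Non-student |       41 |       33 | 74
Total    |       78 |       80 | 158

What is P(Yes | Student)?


P(Yes | Student) = 37/(37+47) = 37/84

P(Yes|Student) = 37/84 ≈ 44.05%


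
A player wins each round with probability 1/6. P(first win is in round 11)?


Geometric: P(X=11) = (1-p)^(k-1)×p = (5/6)^10×1/6 = 9765625/362797056

P(X=11) = 9765625/362797056 ≈ 2.69%


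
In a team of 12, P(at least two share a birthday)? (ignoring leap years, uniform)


P(all different) = Π(365-i)/365 for i=0..11
= 0.832975
P(match) = 1 - 0.832975 = 0.167025

P ≈ 0.1670 ≈ 16.70%


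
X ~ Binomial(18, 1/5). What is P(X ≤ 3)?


P(X ≤ 3) = Σ P(X=i) for i=0..3
P(X=0) = 68719476736/3814697265625
P(X=1) = 309237645312/3814697265625
P(X=2) = 657129996288/3814697265625
P(X=3) = 876173328384/3814697265625
Sum = 382252089344/762939453125

P(X ≤ 3) = 382252089344/762939453125 ≈ 50.10%


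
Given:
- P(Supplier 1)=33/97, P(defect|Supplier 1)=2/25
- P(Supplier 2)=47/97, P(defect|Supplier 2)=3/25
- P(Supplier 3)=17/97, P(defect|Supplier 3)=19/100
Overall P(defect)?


P(B) = Σ P(B|Aᵢ)×P(Aᵢ)
  2/25×33/97 = 66/2425
  3/25×47/97 = 141/2425
  19/100×17/97 = 323/9700
Sum = 1151/9700

P(defect) = 1151/9700 ≈ 11.87%


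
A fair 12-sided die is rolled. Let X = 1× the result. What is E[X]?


E[die] = (1+12)/2 = 13/2
E[X] = 1 × 13/2 = 13/2

E[X] = 13/2


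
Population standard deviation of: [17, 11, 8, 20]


Mean = 56/4 = 14
  (17-14)²=9
  (11-14)²=9
  (8-14)²=36
  (20-14)²=36
Σ(x-μ)² = 90
σ² = 90/4 = 45/2

σ = √(45/2) ≈ 4.7434


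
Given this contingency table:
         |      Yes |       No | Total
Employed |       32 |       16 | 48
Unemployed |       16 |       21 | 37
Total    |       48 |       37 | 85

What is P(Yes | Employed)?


P(Yes | Employed) = 32/(32+16) = 32/48 = 2/3

P(Yes|Employed) = 2/3 ≈ 66.67%


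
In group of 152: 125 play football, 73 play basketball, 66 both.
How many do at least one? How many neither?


|A∪B| = 125+73-66 = 132
Neither = 152-132 = 20

At least one: 132; Neither: 20


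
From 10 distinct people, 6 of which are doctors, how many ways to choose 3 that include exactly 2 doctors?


Choose 2 of the 6 doctors and 1 of the other 4 people:
C(6,2)×C(4,1) = 15×4 = 60

60


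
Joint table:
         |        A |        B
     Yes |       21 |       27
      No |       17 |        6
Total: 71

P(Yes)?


P(Yes) = (21+27)/71 = 48/71

P(Yes) = 48/71 ≈ 67.61%


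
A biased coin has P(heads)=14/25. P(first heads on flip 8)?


Geometric: P(X=8) = (1-p)^(k-1)×p = (11/25)^7×14/25 = 272820394/152587890625

P(X=8) = 272820394/152587890625 ≈ 0.18%


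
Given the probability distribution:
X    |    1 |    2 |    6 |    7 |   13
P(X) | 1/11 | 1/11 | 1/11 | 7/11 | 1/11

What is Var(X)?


E[X] = 71/11
E[X²] = 553/11
Var(X) = E[X²] - (E[X])² = 553/11 - 5041/121 = 1042/121

Var(X) = 1042/121 ≈ 8.6116


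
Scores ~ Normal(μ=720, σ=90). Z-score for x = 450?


z = (x - μ)/σ = (450 - 720)/90 = -3.0

z = -3.0


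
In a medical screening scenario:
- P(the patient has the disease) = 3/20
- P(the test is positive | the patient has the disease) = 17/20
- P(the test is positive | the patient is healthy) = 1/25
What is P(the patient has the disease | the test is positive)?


Using Bayes' theorem:
P(A|B) = P(B|A)·P(A) / P(B)

P(the test is positive) = 17/20 × 3/20 + 1/25 × 17/20
= 51/400 + 17/500 = 323/2000

P(the patient has the disease|the test is positive) = (51/400) / (323/2000) = 15/19

P(the patient has the disease|the test is positive) = 15/19 ≈ 78.95%


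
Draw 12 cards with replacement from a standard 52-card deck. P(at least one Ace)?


P(not a Ace) = 48/52 = 12/13
P(none in 12 draws) = (12/13)^12 = 8916100448256/23298085122481
P(≥1 Ace) = 1 - 8916100448256/23298085122481 = 14381984674225/23298085122481

P = 14381984674225/23298085122481 ≈ 61.73%
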